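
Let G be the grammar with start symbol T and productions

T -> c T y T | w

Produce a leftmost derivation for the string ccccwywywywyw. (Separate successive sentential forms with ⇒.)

T ⇒ cTyT ⇒ ccTyTyT ⇒ cccTyTyTyT ⇒ ccccTyTyTyTyT ⇒ ccccwyTyTyTyT ⇒ ccccwywyTyTyT ⇒ ccccwywywyTyT ⇒ ccccwywywywyT ⇒ ccccwywywywyw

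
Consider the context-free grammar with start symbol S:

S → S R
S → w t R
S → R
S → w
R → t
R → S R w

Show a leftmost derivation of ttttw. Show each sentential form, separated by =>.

S => R => SRw => SRRw => SRRRw => RRRRw => tRRRw => ttRRw => tttRw => ttttw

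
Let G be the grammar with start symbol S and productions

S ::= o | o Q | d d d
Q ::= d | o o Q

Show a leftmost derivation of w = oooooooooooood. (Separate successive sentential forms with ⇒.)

S ⇒ oQ ⇒ oooQ ⇒ oooooQ ⇒ oooooooQ ⇒ oooooooooQ ⇒ oooooooooooQ ⇒ oooooooooooooQ ⇒ oooooooooooood

S ⇒ oQ   [S ::= o Q]
oQ ⇒ oooQ   [Q ::= o o Q]
oooQ ⇒ oooooQ   [Q ::= o o Q]
oooooQ ⇒ oooooooQ   [Q ::= o o Q]
oooooooQ ⇒ oooooooooQ   [Q ::= o o Q]
oooooooooQ ⇒ oooooooooooQ   [Q ::= o o Q]
oooooooooooQ ⇒ oooooooooooooQ   [Q ::= o o Q]
oooooooooooooQ ⇒ oooooooooooood   [Q ::= d]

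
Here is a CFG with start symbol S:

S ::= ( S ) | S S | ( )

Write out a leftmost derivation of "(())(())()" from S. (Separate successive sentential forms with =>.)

S=>SS=>SSS=>(S)SS=>(())SS=>(())(S)S=>(())(())S=>(())(())()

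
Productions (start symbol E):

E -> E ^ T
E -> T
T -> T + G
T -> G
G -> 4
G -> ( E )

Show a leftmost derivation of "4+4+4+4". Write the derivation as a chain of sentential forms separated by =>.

E => T => T+G => T+G+G => T+G+G+G => G+G+G+G => 4+G+G+G => 4+4+G+G => 4+4+4+G => 4+4+4+4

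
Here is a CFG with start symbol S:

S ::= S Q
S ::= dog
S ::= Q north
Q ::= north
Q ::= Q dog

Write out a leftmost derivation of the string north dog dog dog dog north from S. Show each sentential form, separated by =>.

S => Q north   [S ::= Q north]
Q north => Q dog north   [Q ::= Q dog]
Q dog north => Q dog dog north   [Q ::= Q dog]
Q dog dog north => Q dog dog dog north   [Q ::= Q dog]
Q dog dog dog north => Q dog dog dog dog north   [Q ::= Q dog]
Q dog dog dog dog north => north dog dog dog dog north   [Q ::= north]

S => Q north => Q dog north => Q dog dog north => Q dog dog dog north => Q dog dog dog dog north => north dog dog dog dog north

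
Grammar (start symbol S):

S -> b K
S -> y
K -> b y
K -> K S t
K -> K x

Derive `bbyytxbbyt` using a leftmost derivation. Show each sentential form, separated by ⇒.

S ⇒ bK ⇒ bKSt ⇒ bKxSt ⇒ bKStxSt ⇒ bbyStxSt ⇒ bbyytxSt ⇒ bbyytxbKt ⇒ bbyytxbbyt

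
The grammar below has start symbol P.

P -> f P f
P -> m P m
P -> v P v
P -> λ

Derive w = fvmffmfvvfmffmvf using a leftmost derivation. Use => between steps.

P=>fPf=>fvPvf=>fvmPmvf=>fvmfPfmvf=>fvmffPffmvf=>fvmffmPmffmvf=>fvmffmfPfmffmvf=>fvmffmfvPvfmffmvf=>fvmffmfvvfmffmvf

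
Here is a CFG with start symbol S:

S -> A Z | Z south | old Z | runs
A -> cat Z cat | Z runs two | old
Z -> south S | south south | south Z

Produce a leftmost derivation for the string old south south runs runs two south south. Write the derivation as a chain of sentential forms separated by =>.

S => old Z => old south S => old south A Z => old south Z runs two Z => old south south S runs two Z => old south south runs runs two Z => old south south runs runs two south south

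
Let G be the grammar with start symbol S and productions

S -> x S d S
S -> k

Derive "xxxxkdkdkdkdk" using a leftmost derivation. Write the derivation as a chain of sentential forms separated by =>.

S => xSdS   [S -> x S d S]
xSdS => xxSdSdS   [S -> x S d S]
xxSdSdS => xxxSdSdSdS   [S -> x S d S]
xxxSdSdSdS => xxxxSdSdSdSdS   [S -> x S d S]
xxxxSdSdSdSdS => xxxxkdSdSdSdS   [S -> k]
xxxxkdSdSdSdS => xxxxkdkdSdSdS   [S -> k]
xxxxkdkdSdSdS => xxxxkdkdkdSdS   [S -> k]
xxxxkdkdkdSdS => xxxxkdkdkdkdS   [S -> k]
xxxxkdkdkdkdS => xxxxkdkdkdkdk   [S -> k]

S => xSdS => xxSdSdS => xxxSdSdSdS => xxxxSdSdSdSdS => xxxxkdSdSdSdS => xxxxkdkdSdSdS => xxxxkdkdkdSdS => xxxxkdkdkdkdS => xxxxkdkdkdkdk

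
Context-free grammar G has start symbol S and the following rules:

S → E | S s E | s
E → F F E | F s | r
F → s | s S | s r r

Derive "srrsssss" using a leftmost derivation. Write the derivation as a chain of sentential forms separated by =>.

S => SsE   [S → S s E]
SsE => EsE   [S → E]
EsE => FssE   [E → F s]
FssE => srrssE   [F → s r r]
srrssE => srrssFs   [E → F s]
srrssFs => srrsssSs   [F → s S]
srrsssSs => srrsssss   [S → s]

S => SsE => EsE => FssE => srrssE => srrssFs => srrsssSs => srrsssss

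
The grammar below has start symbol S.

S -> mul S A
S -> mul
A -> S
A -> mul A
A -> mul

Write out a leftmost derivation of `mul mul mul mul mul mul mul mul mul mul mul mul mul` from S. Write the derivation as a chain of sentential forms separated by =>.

S => mul S A => mul mul A => mul mul S => mul mul mul S A => mul mul mul mul S A A => mul mul mul mul mul S A A A => mul mul mul mul mul mul S A A A A => mul mul mul mul mul mul mul S A A A A A => mul mul mul mul mul mul mul mul A A A A A => mul mul mul mul mul mul mul mul mul A A A A => mul mul mul mul mul mul mul mul mul mul A A A => mul mul mul mul mul mul mul mul mul mul mul A A => mul mul mul mul mul mul mul mul mul mul mul mul A => mul mul mul mul mul mul mul mul mul mul mul mul mul

S => mul S A   [S -> mul S A]
mul S A => mul mul A   [S -> mul]
mul mul A => mul mul S   [A -> S]
mul mul S => mul mul mul S A   [S -> mul S A]
mul mul mul S A => mul mul mul mul S A A   [S -> mul S A]
mul mul mul mul S A A => mul mul mul mul mul S A A A   [S -> mul S A]
mul mul mul mul mul S A A A => mul mul mul mul mul mul S A A A A   [S -> mul S A]
mul mul mul mul mul mul S A A A A => mul mul mul mul mul mul mul S A A A A A   [S -> mul S A]
mul mul mul mul mul mul mul S A A A A A => mul mul mul mul mul mul mul mul A A A A A   [S -> mul]
mul mul mul mul mul mul mul mul A A A A A => mul mul mul mul mul mul mul mul mul A A A A   [A -> mul]
mul mul mul mul mul mul mul mul mul A A A A => mul mul mul mul mul mul mul mul mul mul A A A   [A -> mul]
mul mul mul mul mul mul mul mul mul mul A A A => mul mul mul mul mul mul mul mul mul mul mul A A   [A -> mul]
mul mul mul mul mul mul mul mul mul mul mul A A => mul mul mul mul mul mul mul mul mul mul mul mul A   [A -> mul]
mul mul mul mul mul mul mul mul mul mul mul mul A => mul mul mul mul mul mul mul mul mul mul mul mul mul   [A -> mul]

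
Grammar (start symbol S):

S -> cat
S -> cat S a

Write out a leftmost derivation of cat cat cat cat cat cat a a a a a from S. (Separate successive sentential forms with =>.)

S => cat S a   [S -> cat S a]
cat S a => cat cat S a a   [S -> cat S a]
cat cat S a a => cat cat cat S a a a   [S -> cat S a]
cat cat cat S a a a => cat cat cat cat S a a a a   [S -> cat S a]
cat cat cat cat S a a a a => cat cat cat cat cat S a a a a a   [S -> cat S a]
cat cat cat cat cat S a a a a a => cat cat cat cat cat cat a a a a a   [S -> cat]

S => cat S a => cat cat S a a => cat cat cat S a a a => cat cat cat cat S a a a a => cat cat cat cat cat S a a a a a => cat cat cat cat cat cat a a a a a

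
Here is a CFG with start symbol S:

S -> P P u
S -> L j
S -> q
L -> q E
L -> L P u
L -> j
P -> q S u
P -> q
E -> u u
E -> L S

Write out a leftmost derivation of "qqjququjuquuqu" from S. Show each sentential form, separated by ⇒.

S ⇒ PPu ⇒ qSuPu ⇒ qPPuuPu ⇒ qqSuPuuPu ⇒ qqLjuPuuPu ⇒ qqLPujuPuuPu ⇒ qqLPuPujuPuuPu ⇒ qqjPuPujuPuuPu ⇒ qqjquPujuPuuPu ⇒ qqjququjuPuuPu ⇒ qqjququjuquuPu ⇒ qqjququjuquuqu

S ⇒ PPu   [S -> P P u]
PPu ⇒ qSuPu   [P -> q S u]
qSuPu ⇒ qPPuuPu   [S -> P P u]
qPPuuPu ⇒ qqSuPuuPu   [P -> q S u]
qqSuPuuPu ⇒ qqLjuPuuPu   [S -> L j]
qqLjuPuuPu ⇒ qqLPujuPuuPu   [L -> L P u]
qqLPujuPuuPu ⇒ qqLPuPujuPuuPu   [L -> L P u]
qqLPuPujuPuuPu ⇒ qqjPuPujuPuuPu   [L -> j]
qqjPuPujuPuuPu ⇒ qqjquPujuPuuPu   [P -> q]
qqjquPujuPuuPu ⇒ qqjququjuPuuPu   [P -> q]
qqjququjuPuuPu ⇒ qqjququjuquuPu   [P -> q]
qqjququjuquuPu ⇒ qqjququjuquuqu   [P -> q]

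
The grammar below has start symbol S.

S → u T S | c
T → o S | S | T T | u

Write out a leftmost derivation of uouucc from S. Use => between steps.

S => uTS => uoSS => uouTSS => uouuSS => uouucS => uouucc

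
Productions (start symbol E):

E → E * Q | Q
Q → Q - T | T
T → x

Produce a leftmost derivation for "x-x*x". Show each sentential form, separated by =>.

E => E*Q => Q*Q => Q-T*Q => T-T*Q => x-T*Q => x-x*Q => x-x*T => x-x*x

E => E*Q   [E → E * Q]
E*Q => Q*Q   [E → Q]
Q*Q => Q-T*Q   [Q → Q - T]
Q-T*Q => T-T*Q   [Q → T]
T-T*Q => x-T*Q   [T → x]
x-T*Q => x-x*Q   [T → x]
x-x*Q => x-x*T   [Q → T]
x-x*T => x-x*x   [T → x]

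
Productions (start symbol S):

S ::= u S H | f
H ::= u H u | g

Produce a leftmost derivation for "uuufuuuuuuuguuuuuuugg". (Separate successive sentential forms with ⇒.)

S ⇒ uSH ⇒ uuSHH ⇒ uuuSHHH ⇒ uuufHHH ⇒ uuufuHuHH ⇒ uuufuuHuuHH ⇒ uuufuuuHuuuHH ⇒ uuufuuuuHuuuuHH ⇒ uuufuuuuuHuuuuuHH ⇒ uuufuuuuuuHuuuuuuHH ⇒ uuufuuuuuuuHuuuuuuuHH ⇒ uuufuuuuuuuguuuuuuuHH ⇒ uuufuuuuuuuguuuuuuugH ⇒ uuufuuuuuuuguuuuuuugg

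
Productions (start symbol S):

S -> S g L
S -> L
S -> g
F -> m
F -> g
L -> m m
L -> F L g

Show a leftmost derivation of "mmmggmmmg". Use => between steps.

S => SgL   [S -> S g L]
SgL => LgL   [S -> L]
LgL => FLggL   [L -> F L g]
FLggL => mLggL   [F -> m]
mLggL => mmmggL   [L -> m m]
mmmggL => mmmggFLg   [L -> F L g]
mmmggFLg => mmmggmLg   [F -> m]
mmmggmLg => mmmggmmmg   [L -> m m]

S => SgL => LgL => FLggL => mLggL => mmmggL => mmmggFLg => mmmggmLg => mmmggmmmg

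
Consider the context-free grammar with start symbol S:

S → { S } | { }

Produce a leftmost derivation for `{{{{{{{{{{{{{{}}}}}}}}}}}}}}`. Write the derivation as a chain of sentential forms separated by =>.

S=>{S}=>{{S}}=>{{{S}}}=>{{{{S}}}}=>{{{{{S}}}}}=>{{{{{{S}}}}}}=>{{{{{{{S}}}}}}}=>{{{{{{{{S}}}}}}}}=>{{{{{{{{{S}}}}}}}}}=>{{{{{{{{{{S}}}}}}}}}}=>{{{{{{{{{{{S}}}}}}}}}}}=>{{{{{{{{{{{{S}}}}}}}}}}}}=>{{{{{{{{{{{{{S}}}}}}}}}}}}}=>{{{{{{{{{{{{{{}}}}}}}}}}}}}}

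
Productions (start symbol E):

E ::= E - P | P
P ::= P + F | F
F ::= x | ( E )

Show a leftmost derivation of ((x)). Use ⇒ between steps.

E ⇒ P   [E ::= P]
P ⇒ F   [P ::= F]
F ⇒ (E)   [F ::= ( E )]
(E) ⇒ (P)   [E ::= P]
(P) ⇒ (F)   [P ::= F]
(F) ⇒ ((E))   [F ::= ( E )]
((E)) ⇒ ((P))   [E ::= P]
((P)) ⇒ ((F))   [P ::= F]
((F)) ⇒ ((x))   [F ::= x]

E⇒P⇒F⇒(E)⇒(P)⇒(F)⇒((E))⇒((P))⇒((F))⇒((x))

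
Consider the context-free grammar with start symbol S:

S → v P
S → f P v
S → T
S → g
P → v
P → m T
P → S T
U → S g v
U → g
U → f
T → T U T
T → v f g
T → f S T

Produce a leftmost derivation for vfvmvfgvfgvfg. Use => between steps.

S => vP   [S → v P]
vP => vST   [P → S T]
vST => vTT   [S → T]
vTT => vfSTT   [T → f S T]
vfSTT => vfvPTT   [S → v P]
vfvPTT => vfvmTTT   [P → m T]
vfvmTTT => vfvmvfgTT   [T → v f g]
vfvmvfgTT => vfvmvfgvfgT   [T → v f g]
vfvmvfgvfgT => vfvmvfgvfgvfg   [T → v f g]

S => vP => vST => vTT => vfSTT => vfvPTT => vfvmTTT => vfvmvfgTT => vfvmvfgvfgT => vfvmvfgvfgvfg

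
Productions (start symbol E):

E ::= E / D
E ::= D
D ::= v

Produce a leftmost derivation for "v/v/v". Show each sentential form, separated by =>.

E => E/D   [E ::= E / D]
E/D => E/D/D   [E ::= E / D]
E/D/D => D/D/D   [E ::= D]
D/D/D => v/D/D   [D ::= v]
v/D/D => v/v/D   [D ::= v]
v/v/D => v/v/v   [D ::= v]

E => E/D => E/D/D => D/D/D => v/D/D => v/v/D => v/v/v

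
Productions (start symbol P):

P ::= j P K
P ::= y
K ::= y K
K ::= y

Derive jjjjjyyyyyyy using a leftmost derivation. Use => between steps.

P => jPK   [P ::= j P K]
jPK => jjPKK   [P ::= j P K]
jjPKK => jjjPKKK   [P ::= j P K]
jjjPKKK => jjjjPKKKK   [P ::= j P K]
jjjjPKKKK => jjjjjPKKKKK   [P ::= j P K]
jjjjjPKKKKK => jjjjjyKKKKK   [P ::= y]
jjjjjyKKKKK => jjjjjyyKKKKK   [K ::= y K]
jjjjjyyKKKKK => jjjjjyyyKKKK   [K ::= y]
jjjjjyyyKKKK => jjjjjyyyyKKK   [K ::= y]
jjjjjyyyyKKK => jjjjjyyyyyKK   [K ::= y]
jjjjjyyyyyKK => jjjjjyyyyyyK   [K ::= y]
jjjjjyyyyyyK => jjjjjyyyyyyy   [K ::= y]

P=>jPK=>jjPKK=>jjjPKKK=>jjjjPKKKK=>jjjjjPKKKKK=>jjjjjyKKKKK=>jjjjjyyKKKKK=>jjjjjyyyKKKK=>jjjjjyyyyKKK=>jjjjjyyyyyKK=>jjjjjyyyyyyK=>jjjjjyyyyyyy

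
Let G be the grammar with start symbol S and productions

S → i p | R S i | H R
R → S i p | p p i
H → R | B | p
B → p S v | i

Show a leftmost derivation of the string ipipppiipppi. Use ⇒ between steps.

S ⇒ HR   [S → H R]
HR ⇒ RR   [H → R]
RR ⇒ SipR   [R → S i p]
SipR ⇒ HRipR   [S → H R]
HRipR ⇒ RRipR   [H → R]
RRipR ⇒ SipRipR   [R → S i p]
SipRipR ⇒ ipipRipR   [S → i p]
ipipRipR ⇒ ipipppiipR   [R → p p i]
ipipppiipR ⇒ ipipppiipppi   [R → p p i]

S ⇒ HR ⇒ RR ⇒ SipR ⇒ HRipR ⇒ RRipR ⇒ SipRipR ⇒ ipipRipR ⇒ ipipppiipR ⇒ ipipppiipppi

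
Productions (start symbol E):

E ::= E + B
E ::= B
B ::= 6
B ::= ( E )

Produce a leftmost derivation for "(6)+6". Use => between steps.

E => E+B => B+B => (E)+B => (B)+B => (6)+B => (6)+6

E => E+B   [E ::= E + B]
E+B => B+B   [E ::= B]
B+B => (E)+B   [B ::= ( E )]
(E)+B => (B)+B   [E ::= B]
(B)+B => (6)+B   [B ::= 6]
(6)+B => (6)+6   [B ::= 6]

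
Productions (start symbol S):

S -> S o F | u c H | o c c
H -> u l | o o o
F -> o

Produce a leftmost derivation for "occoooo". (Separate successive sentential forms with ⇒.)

S ⇒ SoF   [S -> S o F]
SoF ⇒ SoFoF   [S -> S o F]
SoFoF ⇒ occoFoF   [S -> o c c]
occoFoF ⇒ occoooF   [F -> o]
occoooF ⇒ occoooo   [F -> o]

S ⇒ SoF ⇒ SoFoF ⇒ occoFoF ⇒ occoooF ⇒ occoooo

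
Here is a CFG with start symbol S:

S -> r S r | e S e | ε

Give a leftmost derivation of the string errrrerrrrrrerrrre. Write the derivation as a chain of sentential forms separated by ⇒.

S ⇒ eSe ⇒ erSre ⇒ errSrre ⇒ errrSrrre ⇒ errrrSrrrre ⇒ errrreSerrrre ⇒ errrrerSrerrrre ⇒ errrrerrSrrerrrre ⇒ errrrerrrSrrrerrrre ⇒ errrrerrrrrrerrrre

S ⇒ eSe   [S -> e S e]
eSe ⇒ erSre   [S -> r S r]
erSre ⇒ errSrre   [S -> r S r]
errSrre ⇒ errrSrrre   [S -> r S r]
errrSrrre ⇒ errrrSrrrre   [S -> r S r]
errrrSrrrre ⇒ errrreSerrrre   [S -> e S e]
errrreSerrrre ⇒ errrrerSrerrrre   [S -> r S r]
errrrerSrerrrre ⇒ errrrerrSrrerrrre   [S -> r S r]
errrrerrSrrerrrre ⇒ errrrerrrSrrrerrrre   [S -> r S r]
errrrerrrSrrrerrrre ⇒ errrrerrrrrrerrrre   [S -> ε]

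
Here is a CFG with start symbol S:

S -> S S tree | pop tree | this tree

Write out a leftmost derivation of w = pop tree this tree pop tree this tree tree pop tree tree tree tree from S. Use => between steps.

S => S S tree => pop tree S tree => pop tree S S tree tree => pop tree this tree S tree tree => pop tree this tree S S tree tree tree => pop tree this tree S S tree S tree tree tree => pop tree this tree pop tree S tree S tree tree tree => pop tree this tree pop tree this tree tree S tree tree tree => pop tree this tree pop tree this tree tree pop tree tree tree tree

S => S S tree   [S -> S S tree]
S S tree => pop tree S tree   [S -> pop tree]
pop tree S tree => pop tree S S tree tree   [S -> S S tree]
pop tree S S tree tree => pop tree this tree S tree tree   [S -> this tree]
pop tree this tree S tree tree => pop tree this tree S S tree tree tree   [S -> S S tree]
pop tree this tree S S tree tree tree => pop tree this tree S S tree S tree tree tree   [S -> S S tree]
pop tree this tree S S tree S tree tree tree => pop tree this tree pop tree S tree S tree tree tree   [S -> pop tree]
pop tree this tree pop tree S tree S tree tree tree => pop tree this tree pop tree this tree tree S tree tree tree   [S -> this tree]
pop tree this tree pop tree this tree tree S tree tree tree => pop tree this tree pop tree this tree tree pop tree tree tree tree   [S -> pop tree]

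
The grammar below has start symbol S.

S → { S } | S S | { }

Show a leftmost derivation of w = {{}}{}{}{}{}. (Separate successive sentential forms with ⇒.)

S ⇒ SS   [S → S S]
SS ⇒ SSS   [S → S S]
SSS ⇒ SSSS   [S → S S]
SSSS ⇒ SSSSS   [S → S S]
SSSSS ⇒ {S}SSSS   [S → { S }]
{S}SSSS ⇒ {{}}SSSS   [S → { }]
{{}}SSSS ⇒ {{}}{}SSS   [S → { }]
{{}}{}SSS ⇒ {{}}{}{}SS   [S → { }]
{{}}{}{}SS ⇒ {{}}{}{}{}S   [S → { }]
{{}}{}{}{}S ⇒ {{}}{}{}{}{}   [S → { }]

S ⇒ SS ⇒ SSS ⇒ SSSS ⇒ SSSSS ⇒ {S}SSSS ⇒ {{}}SSSS ⇒ {{}}{}SSS ⇒ {{}}{}{}SS ⇒ {{}}{}{}{}S ⇒ {{}}{}{}{}{}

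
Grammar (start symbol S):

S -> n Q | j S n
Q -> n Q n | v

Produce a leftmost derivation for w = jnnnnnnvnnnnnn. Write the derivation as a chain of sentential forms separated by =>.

S => jSn => jnQn => jnnQnn => jnnnQnnn => jnnnnQnnnn => jnnnnnQnnnnn => jnnnnnnQnnnnnn => jnnnnnnvnnnnnn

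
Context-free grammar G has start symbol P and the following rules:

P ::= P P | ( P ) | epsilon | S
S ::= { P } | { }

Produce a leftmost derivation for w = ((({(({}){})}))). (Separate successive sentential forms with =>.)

P => (P) => ((P)) => ((PP)) => (((P)P)) => (((S)P)) => ((({P})P)) => ((({(P)})P)) => ((({(PP)})P)) => ((({((P)P)})P)) => ((({((S)P)})P)) => ((({(({})P)})P)) => ((({(({})S)})P)) => ((({(({}){})})P)) => ((({(({}){})})))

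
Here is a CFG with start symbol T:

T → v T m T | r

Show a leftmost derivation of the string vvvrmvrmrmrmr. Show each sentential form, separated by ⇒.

T ⇒ vTmT   [T → v T m T]
vTmT ⇒ vvTmTmT   [T → v T m T]
vvTmTmT ⇒ vvvTmTmTmT   [T → v T m T]
vvvTmTmTmT ⇒ vvvrmTmTmT   [T → r]
vvvrmTmTmT ⇒ vvvrmvTmTmTmT   [T → v T m T]
vvvrmvTmTmTmT ⇒ vvvrmvrmTmTmT   [T → r]
vvvrmvrmTmTmT ⇒ vvvrmvrmrmTmT   [T → r]
vvvrmvrmrmTmT ⇒ vvvrmvrmrmrmT   [T → r]
vvvrmvrmrmrmT ⇒ vvvrmvrmrmrmr   [T → r]

T ⇒ vTmT ⇒ vvTmTmT ⇒ vvvTmTmTmT ⇒ vvvrmTmTmT ⇒ vvvrmvTmTmTmT ⇒ vvvrmvrmTmTmT ⇒ vvvrmvrmrmTmT ⇒ vvvrmvrmrmrmT ⇒ vvvrmvrmrmrmr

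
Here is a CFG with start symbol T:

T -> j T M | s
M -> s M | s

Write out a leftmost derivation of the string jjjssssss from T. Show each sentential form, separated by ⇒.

T⇒jTM⇒jjTMM⇒jjjTMMM⇒jjjsMMM⇒jjjssMMM⇒jjjsssMM⇒jjjssssMM⇒jjjsssssM⇒jjjssssss

T ⇒ jTM   [T -> j T M]
jTM ⇒ jjTMM   [T -> j T M]
jjTMM ⇒ jjjTMMM   [T -> j T M]
jjjTMMM ⇒ jjjsMMM   [T -> s]
jjjsMMM ⇒ jjjssMMM   [M -> s M]
jjjssMMM ⇒ jjjsssMM   [M -> s]
jjjsssMM ⇒ jjjssssMM   [M -> s M]
jjjssssMM ⇒ jjjsssssM   [M -> s]
jjjsssssM ⇒ jjjssssss   [M -> s]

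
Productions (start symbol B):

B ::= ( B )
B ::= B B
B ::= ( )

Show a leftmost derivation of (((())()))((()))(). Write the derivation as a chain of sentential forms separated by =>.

B => BB   [B ::= B B]
BB => BBB   [B ::= B B]
BBB => (B)BB   [B ::= ( B )]
(B)BB => ((B))BB   [B ::= ( B )]
((B))BB => ((BB))BB   [B ::= B B]
((BB))BB => (((B)B))BB   [B ::= ( B )]
(((B)B))BB => (((())B))BB   [B ::= ( )]
(((())B))BB => (((())()))BB   [B ::= ( )]
(((())()))BB => (((())()))(B)B   [B ::= ( B )]
(((())()))(B)B => (((())()))((B))B   [B ::= ( B )]
(((())()))((B))B => (((())()))((()))B   [B ::= ( )]
(((())()))((()))B => (((())()))((()))()   [B ::= ( )]

B => BB => BBB => (B)BB => ((B))BB => ((BB))BB => (((B)B))BB => (((())B))BB => (((())()))BB => (((())()))(B)B => (((())()))((B))B => (((())()))((()))B => (((())()))((()))()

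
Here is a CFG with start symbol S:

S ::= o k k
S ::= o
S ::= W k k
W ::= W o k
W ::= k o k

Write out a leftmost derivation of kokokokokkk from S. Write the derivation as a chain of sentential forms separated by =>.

S => Wkk => Wokkk => Wokokkk => Wokokokkk => kokokokokkk

S => Wkk   [S ::= W k k]
Wkk => Wokkk   [W ::= W o k]
Wokkk => Wokokkk   [W ::= W o k]
Wokokkk => Wokokokkk   [W ::= W o k]
Wokokokkk => kokokokokkk   [W ::= k o k]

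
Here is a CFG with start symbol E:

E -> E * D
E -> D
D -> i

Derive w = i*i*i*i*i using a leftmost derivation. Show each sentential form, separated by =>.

E => E*D   [E -> E * D]
E*D => E*D*D   [E -> E * D]
E*D*D => E*D*D*D   [E -> E * D]
E*D*D*D => E*D*D*D*D   [E -> E * D]
E*D*D*D*D => D*D*D*D*D   [E -> D]
D*D*D*D*D => i*D*D*D*D   [D -> i]
i*D*D*D*D => i*i*D*D*D   [D -> i]
i*i*D*D*D => i*i*i*D*D   [D -> i]
i*i*i*D*D => i*i*i*i*D   [D -> i]
i*i*i*i*D => i*i*i*i*i   [D -> i]

E=>E*D=>E*D*D=>E*D*D*D=>E*D*D*D*D=>D*D*D*D*D=>i*D*D*D*D=>i*i*D*D*D=>i*i*i*D*D=>i*i*i*i*D=>i*i*i*i*i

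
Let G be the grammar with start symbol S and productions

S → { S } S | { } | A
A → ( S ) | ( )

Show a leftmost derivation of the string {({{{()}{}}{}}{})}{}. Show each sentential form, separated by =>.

S=>{S}S=>{A}S=>{(S)}S=>{({S}S)}S=>{({{S}S}S)}S=>{({{{S}S}S}S)}S=>{({{{A}S}S}S)}S=>{({{{()}S}S}S)}S=>{({{{()}{}}S}S)}S=>{({{{()}{}}{}}S)}S=>{({{{()}{}}{}}{})}S=>{({{{()}{}}{}}{})}{}

S => {S}S   [S → { S } S]
{S}S => {A}S   [S → A]
{A}S => {(S)}S   [A → ( S )]
{(S)}S => {({S}S)}S   [S → { S } S]
{({S}S)}S => {({{S}S}S)}S   [S → { S } S]
{({{S}S}S)}S => {({{{S}S}S}S)}S   [S → { S } S]
{({{{S}S}S}S)}S => {({{{A}S}S}S)}S   [S → A]
{({{{A}S}S}S)}S => {({{{()}S}S}S)}S   [A → ( )]
{({{{()}S}S}S)}S => {({{{()}{}}S}S)}S   [S → { }]
{({{{()}{}}S}S)}S => {({{{()}{}}{}}S)}S   [S → { }]
{({{{()}{}}{}}S)}S => {({{{()}{}}{}}{})}S   [S → { }]
{({{{()}{}}{}}{})}S => {({{{()}{}}{}}{})}{}   [S → { }]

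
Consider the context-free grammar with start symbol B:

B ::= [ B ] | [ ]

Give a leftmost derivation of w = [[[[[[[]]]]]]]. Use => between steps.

B => [B]   [B ::= [ B ]]
[B] => [[B]]   [B ::= [ B ]]
[[B]] => [[[B]]]   [B ::= [ B ]]
[[[B]]] => [[[[B]]]]   [B ::= [ B ]]
[[[[B]]]] => [[[[[B]]]]]   [B ::= [ B ]]
[[[[[B]]]]] => [[[[[[B]]]]]]   [B ::= [ B ]]
[[[[[[B]]]]]] => [[[[[[[]]]]]]]   [B ::= [ ]]

B=>[B]=>[[B]]=>[[[B]]]=>[[[[B]]]]=>[[[[[B]]]]]=>[[[[[[B]]]]]]=>[[[[[[[]]]]]]]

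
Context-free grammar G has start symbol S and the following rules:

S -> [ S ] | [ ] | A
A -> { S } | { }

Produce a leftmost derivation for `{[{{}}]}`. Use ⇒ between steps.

S ⇒ A ⇒ {S} ⇒ {[S]} ⇒ {[A]} ⇒ {[{S}]} ⇒ {[{A}]} ⇒ {[{{}}]}

S ⇒ A   [S -> A]
A ⇒ {S}   [A -> { S }]
{S} ⇒ {[S]}   [S -> [ S ]]
{[S]} ⇒ {[A]}   [S -> A]
{[A]} ⇒ {[{S}]}   [A -> { S }]
{[{S}]} ⇒ {[{A}]}   [S -> A]
{[{A}]} ⇒ {[{{}}]}   [A -> { }]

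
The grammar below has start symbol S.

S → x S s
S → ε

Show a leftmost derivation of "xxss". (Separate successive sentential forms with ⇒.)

S ⇒ xSs ⇒ xxSss ⇒ xxss

S ⇒ xSs   [S → x S s]
xSs ⇒ xxSss   [S → x S s]
xxSss ⇒ xxss   [S → ε]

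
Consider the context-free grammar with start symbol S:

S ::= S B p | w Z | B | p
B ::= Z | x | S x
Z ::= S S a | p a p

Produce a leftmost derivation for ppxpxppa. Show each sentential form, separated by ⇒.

S ⇒ B   [S ::= B]
B ⇒ Z   [B ::= Z]
Z ⇒ SSa   [Z ::= S S a]
SSa ⇒ SBpSa   [S ::= S B p]
SBpSa ⇒ pBpSa   [S ::= p]
pBpSa ⇒ pSxpSa   [B ::= S x]
pSxpSa ⇒ pSBpxpSa   [S ::= S B p]
pSBpxpSa ⇒ ppBpxpSa   [S ::= p]
ppBpxpSa ⇒ ppxpxpSa   [B ::= x]
ppxpxpSa ⇒ ppxpxppa   [S ::= p]

S ⇒ B ⇒ Z ⇒ SSa ⇒ SBpSa ⇒ pBpSa ⇒ pSxpSa ⇒ pSBpxpSa ⇒ ppBpxpSa ⇒ ppxpxpSa ⇒ ppxpxppa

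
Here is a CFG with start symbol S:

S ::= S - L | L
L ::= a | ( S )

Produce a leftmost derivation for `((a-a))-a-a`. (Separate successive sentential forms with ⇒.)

S ⇒ S-L ⇒ S-L-L ⇒ L-L-L ⇒ (S)-L-L ⇒ (L)-L-L ⇒ ((S))-L-L ⇒ ((S-L))-L-L ⇒ ((L-L))-L-L ⇒ ((a-L))-L-L ⇒ ((a-a))-L-L ⇒ ((a-a))-a-L ⇒ ((a-a))-a-a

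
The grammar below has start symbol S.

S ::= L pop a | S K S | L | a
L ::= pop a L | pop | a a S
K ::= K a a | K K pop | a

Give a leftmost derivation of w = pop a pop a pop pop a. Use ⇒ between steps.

S ⇒ L pop a ⇒ pop a L pop a ⇒ pop a pop a L pop a ⇒ pop a pop a pop pop a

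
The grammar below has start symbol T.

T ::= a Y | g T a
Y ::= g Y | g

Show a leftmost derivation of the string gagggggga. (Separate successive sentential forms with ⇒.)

T⇒gTa⇒gaYa⇒gagYa⇒gaggYa⇒gagggYa⇒gaggggYa⇒gagggggYa⇒gagggggga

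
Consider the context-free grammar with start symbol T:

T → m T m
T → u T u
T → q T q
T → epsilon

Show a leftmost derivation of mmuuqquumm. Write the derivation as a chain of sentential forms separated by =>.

T => mTm => mmTmm => mmuTumm => mmuuTuumm => mmuuqTquumm => mmuuqquumm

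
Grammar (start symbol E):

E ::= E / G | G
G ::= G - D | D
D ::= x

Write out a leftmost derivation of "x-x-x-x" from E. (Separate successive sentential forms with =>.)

E => G   [E ::= G]
G => G-D   [G ::= G - D]
G-D => G-D-D   [G ::= G - D]
G-D-D => G-D-D-D   [G ::= G - D]
G-D-D-D => D-D-D-D   [G ::= D]
D-D-D-D => x-D-D-D   [D ::= x]
x-D-D-D => x-x-D-D   [D ::= x]
x-x-D-D => x-x-x-D   [D ::= x]
x-x-x-D => x-x-x-x   [D ::= x]

E => G => G-D => G-D-D => G-D-D-D => D-D-D-D => x-D-D-D => x-x-D-D => x-x-x-D => x-x-x-x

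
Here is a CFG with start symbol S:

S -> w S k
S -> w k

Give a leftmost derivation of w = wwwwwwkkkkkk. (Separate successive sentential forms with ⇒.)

S ⇒ wSk ⇒ wwSkk ⇒ wwwSkkk ⇒ wwwwSkkkk ⇒ wwwwwSkkkkk ⇒ wwwwwwkkkkkk

S ⇒ wSk   [S -> w S k]
wSk ⇒ wwSkk   [S -> w S k]
wwSkk ⇒ wwwSkkk   [S -> w S k]
wwwSkkk ⇒ wwwwSkkkk   [S -> w S k]
wwwwSkkkk ⇒ wwwwwSkkkkk   [S -> w S k]
wwwwwSkkkkk ⇒ wwwwwwkkkkkk   [S -> w k]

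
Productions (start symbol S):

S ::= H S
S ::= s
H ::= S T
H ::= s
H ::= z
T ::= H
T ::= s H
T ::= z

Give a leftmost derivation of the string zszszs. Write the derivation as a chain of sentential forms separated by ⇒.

S ⇒ HS ⇒ STS ⇒ HSTS ⇒ zSTS ⇒ zsTS ⇒ zsHS ⇒ zsSTS ⇒ zsHSTS ⇒ zszSTS ⇒ zszsTS ⇒ zszszS ⇒ zszszs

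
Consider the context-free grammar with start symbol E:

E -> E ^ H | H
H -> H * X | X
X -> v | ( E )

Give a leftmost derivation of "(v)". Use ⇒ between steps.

E ⇒ H ⇒ X ⇒ (E) ⇒ (H) ⇒ (X) ⇒ (v)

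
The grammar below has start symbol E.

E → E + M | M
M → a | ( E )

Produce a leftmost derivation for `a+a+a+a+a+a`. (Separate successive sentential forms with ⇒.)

E ⇒ E+M   [E → E + M]
E+M ⇒ E+M+M   [E → E + M]
E+M+M ⇒ E+M+M+M   [E → E + M]
E+M+M+M ⇒ E+M+M+M+M   [E → E + M]
E+M+M+M+M ⇒ E+M+M+M+M+M   [E → E + M]
E+M+M+M+M+M ⇒ M+M+M+M+M+M   [E → M]
M+M+M+M+M+M ⇒ a+M+M+M+M+M   [M → a]
a+M+M+M+M+M ⇒ a+a+M+M+M+M   [M → a]
a+a+M+M+M+M ⇒ a+a+a+M+M+M   [M → a]
a+a+a+M+M+M ⇒ a+a+a+a+M+M   [M → a]
a+a+a+a+M+M ⇒ a+a+a+a+a+M   [M → a]
a+a+a+a+a+M ⇒ a+a+a+a+a+a   [M → a]

E⇒E+M⇒E+M+M⇒E+M+M+M⇒E+M+M+M+M⇒E+M+M+M+M+M⇒M+M+M+M+M+M⇒a+M+M+M+M+M⇒a+a+M+M+M+M⇒a+a+a+M+M+M⇒a+a+a+a+M+M⇒a+a+a+a+a+M⇒a+a+a+a+a+a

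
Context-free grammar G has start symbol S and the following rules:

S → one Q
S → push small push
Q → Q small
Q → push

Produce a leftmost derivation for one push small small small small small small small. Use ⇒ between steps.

S ⇒ one Q ⇒ one Q small ⇒ one Q small small ⇒ one Q small small small ⇒ one Q small small small small ⇒ one Q small small small small small ⇒ one Q small small small small small small ⇒ one Q small small small small small small small ⇒ one push small small small small small small small

S ⇒ one Q   [S → one Q]
one Q ⇒ one Q small   [Q → Q small]
one Q small ⇒ one Q small small   [Q → Q small]
one Q small small ⇒ one Q small small small   [Q → Q small]
one Q small small small ⇒ one Q small small small small   [Q → Q small]
one Q small small small small ⇒ one Q small small small small small   [Q → Q small]
one Q small small small small small ⇒ one Q small small small small small small   [Q → Q small]
one Q small small small small small small ⇒ one Q small small small small small small small   [Q → Q small]
one Q small small small small small small small ⇒ one push small small small small small small small   [Q → push]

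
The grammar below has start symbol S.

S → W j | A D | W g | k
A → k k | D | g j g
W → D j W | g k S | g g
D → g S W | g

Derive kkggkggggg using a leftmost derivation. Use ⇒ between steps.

S ⇒ AD   [S → A D]
AD ⇒ kkD   [A → k k]
kkD ⇒ kkgSW   [D → g S W]
kkgSW ⇒ kkgADW   [S → A D]
kkgADW ⇒ kkgDDW   [A → D]
kkgDDW ⇒ kkggSWDW   [D → g S W]
kkggSWDW ⇒ kkggkWDW   [S → k]
kkggkWDW ⇒ kkggkggDW   [W → g g]
kkggkggDW ⇒ kkggkgggW   [D → g]
kkggkgggW ⇒ kkggkggggg   [W → g g]

S⇒AD⇒kkD⇒kkgSW⇒kkgADW⇒kkgDDW⇒kkggSWDW⇒kkggkWDW⇒kkggkggDW⇒kkggkgggW⇒kkggkggggg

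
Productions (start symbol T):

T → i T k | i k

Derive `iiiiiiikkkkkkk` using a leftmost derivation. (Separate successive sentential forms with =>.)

T=>iTk=>iiTkk=>iiiTkkk=>iiiiTkkkk=>iiiiiTkkkkk=>iiiiiiTkkkkkk=>iiiiiiikkkkkkk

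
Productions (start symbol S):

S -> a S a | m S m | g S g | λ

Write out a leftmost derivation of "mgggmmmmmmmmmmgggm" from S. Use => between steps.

S => mSm => mgSgm => mggSggm => mgggSgggm => mgggmSmgggm => mgggmmSmmgggm => mgggmmmSmmmgggm => mgggmmmmSmmmmgggm => mgggmmmmmSmmmmmgggm => mgggmmmmmmmmmmgggm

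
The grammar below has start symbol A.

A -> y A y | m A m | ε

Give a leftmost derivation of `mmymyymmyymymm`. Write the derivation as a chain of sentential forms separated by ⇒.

A ⇒ mAm   [A -> m A m]
mAm ⇒ mmAmm   [A -> m A m]
mmAmm ⇒ mmyAymm   [A -> y A y]
mmyAymm ⇒ mmymAmymm   [A -> m A m]
mmymAmymm ⇒ mmymyAymymm   [A -> y A y]
mmymyAymymm ⇒ mmymyyAyymymm   [A -> y A y]
mmymyyAyymymm ⇒ mmymyymAmyymymm   [A -> m A m]
mmymyymAmyymymm ⇒ mmymyymmyymymm   [A -> ε]

A⇒mAm⇒mmAmm⇒mmyAymm⇒mmymAmymm⇒mmymyAymymm⇒mmymyyAyymymm⇒mmymyymAmyymymm⇒mmymyymmyymymm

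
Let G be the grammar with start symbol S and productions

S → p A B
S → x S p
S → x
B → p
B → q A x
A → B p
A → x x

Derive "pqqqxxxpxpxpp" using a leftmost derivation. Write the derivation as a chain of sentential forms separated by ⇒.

S ⇒ pAB ⇒ pBpB ⇒ pqAxpB ⇒ pqBpxpB ⇒ pqqAxpxpB ⇒ pqqBpxpxpB ⇒ pqqqAxpxpxpB ⇒ pqqqxxxpxpxpB ⇒ pqqqxxxpxpxpp

S ⇒ pAB   [S → p A B]
pAB ⇒ pBpB   [A → B p]
pBpB ⇒ pqAxpB   [B → q A x]
pqAxpB ⇒ pqBpxpB   [A → B p]
pqBpxpB ⇒ pqqAxpxpB   [B → q A x]
pqqAxpxpB ⇒ pqqBpxpxpB   [A → B p]
pqqBpxpxpB ⇒ pqqqAxpxpxpB   [B → q A x]
pqqqAxpxpxpB ⇒ pqqqxxxpxpxpB   [A → x x]
pqqqxxxpxpxpB ⇒ pqqqxxxpxpxpp   [B → p]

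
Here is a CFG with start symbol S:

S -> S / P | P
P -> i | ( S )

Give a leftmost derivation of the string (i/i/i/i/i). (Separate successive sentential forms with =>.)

S=>P=>(S)=>(S/P)=>(S/P/P)=>(S/P/P/P)=>(S/P/P/P/P)=>(P/P/P/P/P)=>(i/P/P/P/P)=>(i/i/P/P/P)=>(i/i/i/P/P)=>(i/i/i/i/P)=>(i/i/i/i/i)

S => P   [S -> P]
P => (S)   [P -> ( S )]
(S) => (S/P)   [S -> S / P]
(S/P) => (S/P/P)   [S -> S / P]
(S/P/P) => (S/P/P/P)   [S -> S / P]
(S/P/P/P) => (S/P/P/P/P)   [S -> S / P]
(S/P/P/P/P) => (P/P/P/P/P)   [S -> P]
(P/P/P/P/P) => (i/P/P/P/P)   [P -> i]
(i/P/P/P/P) => (i/i/P/P/P)   [P -> i]
(i/i/P/P/P) => (i/i/i/P/P)   [P -> i]
(i/i/i/P/P) => (i/i/i/i/P)   [P -> i]
(i/i/i/i/P) => (i/i/i/i/i)   [P -> i]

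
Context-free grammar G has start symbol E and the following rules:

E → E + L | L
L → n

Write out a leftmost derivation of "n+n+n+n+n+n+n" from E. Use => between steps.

E => E+L => E+L+L => E+L+L+L => E+L+L+L+L => E+L+L+L+L+L => E+L+L+L+L+L+L => L+L+L+L+L+L+L => n+L+L+L+L+L+L => n+n+L+L+L+L+L => n+n+n+L+L+L+L => n+n+n+n+L+L+L => n+n+n+n+n+L+L => n+n+n+n+n+n+L => n+n+n+n+n+n+n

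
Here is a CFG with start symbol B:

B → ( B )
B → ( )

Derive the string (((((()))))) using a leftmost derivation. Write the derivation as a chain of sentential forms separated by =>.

B => (B)   [B → ( B )]
(B) => ((B))   [B → ( B )]
((B)) => (((B)))   [B → ( B )]
(((B))) => ((((B))))   [B → ( B )]
((((B)))) => (((((B)))))   [B → ( B )]
(((((B))))) => (((((())))))   [B → ( )]

B => (B) => ((B)) => (((B))) => ((((B)))) => (((((B))))) => (((((())))))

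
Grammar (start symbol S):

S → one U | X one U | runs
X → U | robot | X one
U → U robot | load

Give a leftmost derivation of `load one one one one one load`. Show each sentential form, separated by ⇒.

S ⇒ X one U   [S → X one U]
X one U ⇒ X one one U   [X → X one]
X one one U ⇒ X one one one U   [X → X one]
X one one one U ⇒ X one one one one U   [X → X one]
X one one one one U ⇒ X one one one one one U   [X → X one]
X one one one one one U ⇒ U one one one one one U   [X → U]
U one one one one one U ⇒ load one one one one one U   [U → load]
load one one one one one U ⇒ load one one one one one load   [U → load]

S ⇒ X one U ⇒ X one one U ⇒ X one one one U ⇒ X one one one one U ⇒ X one one one one one U ⇒ U one one one one one U ⇒ load one one one one one U ⇒ load one one one one one load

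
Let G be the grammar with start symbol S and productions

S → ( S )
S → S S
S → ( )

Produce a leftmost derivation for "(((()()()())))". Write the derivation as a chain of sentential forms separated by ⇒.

S ⇒ (S)   [S → ( S )]
(S) ⇒ ((S))   [S → ( S )]
((S)) ⇒ (((S)))   [S → ( S )]
(((S))) ⇒ (((SS)))   [S → S S]
(((SS))) ⇒ (((SSS)))   [S → S S]
(((SSS))) ⇒ (((SSSS)))   [S → S S]
(((SSSS))) ⇒ (((()SSS)))   [S → ( )]
(((()SSS))) ⇒ (((()()SS)))   [S → ( )]
(((()()SS))) ⇒ (((()()()S)))   [S → ( )]
(((()()()S))) ⇒ (((()()()())))   [S → ( )]

S ⇒ (S) ⇒ ((S)) ⇒ (((S))) ⇒ (((SS))) ⇒ (((SSS))) ⇒ (((SSSS))) ⇒ (((()SSS))) ⇒ (((()()SS))) ⇒ (((()()()S))) ⇒ (((()()()())))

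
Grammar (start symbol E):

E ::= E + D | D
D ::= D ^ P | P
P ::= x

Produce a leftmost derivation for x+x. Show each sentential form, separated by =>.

E=>E+D=>D+D=>P+D=>x+D=>x+P=>x+x

E => E+D   [E ::= E + D]
E+D => D+D   [E ::= D]
D+D => P+D   [D ::= P]
P+D => x+D   [P ::= x]
x+D => x+P   [D ::= P]
x+P => x+x   [P ::= x]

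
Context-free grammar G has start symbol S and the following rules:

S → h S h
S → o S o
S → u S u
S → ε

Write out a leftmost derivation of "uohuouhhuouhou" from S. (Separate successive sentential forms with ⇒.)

S ⇒ uSu ⇒ uoSou ⇒ uohShou ⇒ uohuSuhou ⇒ uohuoSouhou ⇒ uohuouSuouhou ⇒ uohuouhShuouhou ⇒ uohuouhhuouhou

S ⇒ uSu   [S → u S u]
uSu ⇒ uoSou   [S → o S o]
uoSou ⇒ uohShou   [S → h S h]
uohShou ⇒ uohuSuhou   [S → u S u]
uohuSuhou ⇒ uohuoSouhou   [S → o S o]
uohuoSouhou ⇒ uohuouSuouhou   [S → u S u]
uohuouSuouhou ⇒ uohuouhShuouhou   [S → h S h]
uohuouhShuouhou ⇒ uohuouhhuouhou   [S → ε]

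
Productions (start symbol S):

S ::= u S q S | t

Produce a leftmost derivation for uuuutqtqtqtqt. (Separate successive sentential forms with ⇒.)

S⇒uSqS⇒uuSqSqS⇒uuuSqSqSqS⇒uuuuSqSqSqSqS⇒uuuutqSqSqSqS⇒uuuutqtqSqSqS⇒uuuutqtqtqSqS⇒uuuutqtqtqtqS⇒uuuutqtqtqtqt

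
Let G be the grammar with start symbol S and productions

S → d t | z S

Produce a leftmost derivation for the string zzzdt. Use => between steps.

S => zS => zzS => zzzS => zzzdt

S => zS   [S → z S]
zS => zzS   [S → z S]
zzS => zzzS   [S → z S]
zzzS => zzzdt   [S → d t]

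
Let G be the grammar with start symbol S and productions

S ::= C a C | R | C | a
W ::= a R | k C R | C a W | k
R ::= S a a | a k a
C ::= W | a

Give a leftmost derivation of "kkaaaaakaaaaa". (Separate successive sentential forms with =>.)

S => R   [S ::= R]
R => Saa   [R ::= S a a]
Saa => CaCaa   [S ::= C a C]
CaCaa => WaCaa   [C ::= W]
WaCaa => kCRaCaa   [W ::= k C R]
kCRaCaa => kWRaCaa   [C ::= W]
kWRaCaa => kkCRRaCaa   [W ::= k C R]
kkCRRaCaa => kkaRRaCaa   [C ::= a]
kkaRRaCaa => kkaSaaRaCaa   [R ::= S a a]
kkaSaaRaCaa => kkaaaaRaCaa   [S ::= a]
kkaaaaRaCaa => kkaaaaakaaCaa   [R ::= a k a]
kkaaaaakaaCaa => kkaaaaakaaaaa   [C ::= a]

S => R => Saa => CaCaa => WaCaa => kCRaCaa => kWRaCaa => kkCRRaCaa => kkaRRaCaa => kkaSaaRaCaa => kkaaaaRaCaa => kkaaaaakaaCaa => kkaaaaakaaaaa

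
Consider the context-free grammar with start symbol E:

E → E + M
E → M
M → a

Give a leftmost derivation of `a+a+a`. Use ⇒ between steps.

E ⇒ E+M ⇒ E+M+M ⇒ M+M+M ⇒ a+M+M ⇒ a+a+M ⇒ a+a+a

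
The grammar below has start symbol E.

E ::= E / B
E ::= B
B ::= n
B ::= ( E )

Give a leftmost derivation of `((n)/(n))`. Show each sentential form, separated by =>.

E => B   [E ::= B]
B => (E)   [B ::= ( E )]
(E) => (E/B)   [E ::= E / B]
(E/B) => (B/B)   [E ::= B]
(B/B) => ((E)/B)   [B ::= ( E )]
((E)/B) => ((B)/B)   [E ::= B]
((B)/B) => ((n)/B)   [B ::= n]
((n)/B) => ((n)/(E))   [B ::= ( E )]
((n)/(E)) => ((n)/(B))   [E ::= B]
((n)/(B)) => ((n)/(n))   [B ::= n]

E => B => (E) => (E/B) => (B/B) => ((E)/B) => ((B)/B) => ((n)/B) => ((n)/(E)) => ((n)/(B)) => ((n)/(n))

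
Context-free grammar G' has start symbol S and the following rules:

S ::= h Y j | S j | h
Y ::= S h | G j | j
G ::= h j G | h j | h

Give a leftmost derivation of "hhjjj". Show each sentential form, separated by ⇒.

S ⇒ Sj ⇒ hYjj ⇒ hGjjj ⇒ hhjjj

S ⇒ Sj   [S ::= S j]
Sj ⇒ hYjj   [S ::= h Y j]
hYjj ⇒ hGjjj   [Y ::= G j]
hGjjj ⇒ hhjjj   [G ::= h]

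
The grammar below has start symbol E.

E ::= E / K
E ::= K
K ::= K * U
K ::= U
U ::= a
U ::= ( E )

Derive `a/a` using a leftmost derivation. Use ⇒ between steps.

E⇒E/K⇒K/K⇒U/K⇒a/K⇒a/U⇒a/a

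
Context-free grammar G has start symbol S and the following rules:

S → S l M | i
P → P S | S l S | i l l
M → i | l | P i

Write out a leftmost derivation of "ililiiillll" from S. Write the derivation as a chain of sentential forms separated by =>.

S => SlM => SlMlM => SlMlMlM => ilMlMlM => ilPilMlM => ilPSilMlM => ilSlSSilMlM => ililSSilMlM => ililiSilMlM => ililiiilMlM => ililiiilllM => ililiiillll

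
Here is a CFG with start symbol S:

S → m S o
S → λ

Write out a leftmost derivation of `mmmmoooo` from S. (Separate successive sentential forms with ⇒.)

S ⇒ mSo ⇒ mmSoo ⇒ mmmSooo ⇒ mmmmSoooo ⇒ mmmmoooo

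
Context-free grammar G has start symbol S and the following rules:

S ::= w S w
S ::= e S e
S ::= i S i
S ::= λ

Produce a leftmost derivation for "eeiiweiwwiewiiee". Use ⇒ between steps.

S⇒eSe⇒eeSee⇒eeiSiee⇒eeiiSiiee⇒eeiiwSwiiee⇒eeiiweSewiiee⇒eeiiweiSiewiiee⇒eeiiweiwSwiewiiee⇒eeiiweiwwiewiiee

S ⇒ eSe   [S ::= e S e]
eSe ⇒ eeSee   [S ::= e S e]
eeSee ⇒ eeiSiee   [S ::= i S i]
eeiSiee ⇒ eeiiSiiee   [S ::= i S i]
eeiiSiiee ⇒ eeiiwSwiiee   [S ::= w S w]
eeiiwSwiiee ⇒ eeiiweSewiiee   [S ::= e S e]
eeiiweSewiiee ⇒ eeiiweiSiewiiee   [S ::= i S i]
eeiiweiSiewiiee ⇒ eeiiweiwSwiewiiee   [S ::= w S w]
eeiiweiwSwiewiiee ⇒ eeiiweiwwiewiiee   [S ::= λ]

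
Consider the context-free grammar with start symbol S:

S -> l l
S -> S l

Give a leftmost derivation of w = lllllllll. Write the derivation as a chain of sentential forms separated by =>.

S => Sl => Sll => Slll => Sllll => Slllll => Sllllll => Slllllll => lllllllll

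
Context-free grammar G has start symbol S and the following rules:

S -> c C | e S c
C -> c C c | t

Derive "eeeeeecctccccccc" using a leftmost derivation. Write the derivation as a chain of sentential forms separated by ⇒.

S ⇒ eSc ⇒ eeScc ⇒ eeeSccc ⇒ eeeeScccc ⇒ eeeeeSccccc ⇒ eeeeeeScccccc ⇒ eeeeeecCcccccc ⇒ eeeeeeccCccccccc ⇒ eeeeeecctccccccc

S ⇒ eSc   [S -> e S c]
eSc ⇒ eeScc   [S -> e S c]
eeScc ⇒ eeeSccc   [S -> e S c]
eeeSccc ⇒ eeeeScccc   [S -> e S c]
eeeeScccc ⇒ eeeeeSccccc   [S -> e S c]
eeeeeSccccc ⇒ eeeeeeScccccc   [S -> e S c]
eeeeeeScccccc ⇒ eeeeeecCcccccc   [S -> c C]
eeeeeecCcccccc ⇒ eeeeeeccCccccccc   [C -> c C c]
eeeeeeccCccccccc ⇒ eeeeeecctccccccc   [C -> t]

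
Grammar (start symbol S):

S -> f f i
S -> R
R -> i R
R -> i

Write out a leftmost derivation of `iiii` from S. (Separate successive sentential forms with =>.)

S => R => iR => iiR => iiiR => iiii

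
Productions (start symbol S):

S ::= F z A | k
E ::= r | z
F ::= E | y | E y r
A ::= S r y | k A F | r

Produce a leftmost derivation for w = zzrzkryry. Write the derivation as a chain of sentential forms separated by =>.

S=>FzA=>EzA=>zzA=>zzSry=>zzFzAry=>zzEzAry=>zzrzAry=>zzrzSryry=>zzrzkryry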